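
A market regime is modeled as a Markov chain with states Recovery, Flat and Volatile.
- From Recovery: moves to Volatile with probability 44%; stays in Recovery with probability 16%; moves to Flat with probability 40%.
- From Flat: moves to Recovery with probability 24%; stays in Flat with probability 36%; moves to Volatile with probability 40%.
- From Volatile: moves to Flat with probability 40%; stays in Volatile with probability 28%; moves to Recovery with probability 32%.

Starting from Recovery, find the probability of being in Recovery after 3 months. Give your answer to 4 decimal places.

Propagate the distribution vector 3 months from Recovery.
After 0 months: (1.0000, 0.0000, 0.0000)
After 1 month: (0.1600, 0.4000, 0.4400)
After 2 months: (0.2624, 0.3840, 0.3536)
After 3 months: (0.2473, 0.3846, 0.3681)
P(in Recovery after 3 months) = 0.2473

0.2473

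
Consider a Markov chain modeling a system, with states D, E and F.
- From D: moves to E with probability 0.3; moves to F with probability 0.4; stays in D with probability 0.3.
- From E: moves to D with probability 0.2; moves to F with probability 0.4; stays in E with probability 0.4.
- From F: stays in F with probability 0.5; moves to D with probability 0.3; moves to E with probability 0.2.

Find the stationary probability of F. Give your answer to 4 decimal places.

Let the stationary distribution be π with π = πP and π_1 + π_2 + π_3 = 1.
π_1 = 0.3·π_1 + 0.2·π_2 + 0.3·π_3
π_2 = 0.3·π_1 + 0.4·π_2 + 0.2·π_3
Solving with the normalization constraint gives π = (0.2716, 0.2840, 0.4444).
So the stationary probability of F is 0.4444.

0.4444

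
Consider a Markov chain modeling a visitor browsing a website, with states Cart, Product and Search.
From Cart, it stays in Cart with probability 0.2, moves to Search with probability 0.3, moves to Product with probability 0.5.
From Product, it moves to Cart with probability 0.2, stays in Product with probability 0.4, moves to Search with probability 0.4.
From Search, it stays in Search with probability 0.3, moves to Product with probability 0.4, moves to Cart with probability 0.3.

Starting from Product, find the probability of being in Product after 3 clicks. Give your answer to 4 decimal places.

Propagate the distribution vector 3 clicks from Product.
After 0 clicks: (0.0000, 1.0000, 0.0000)
After 1 click: (0.2000, 0.4000, 0.4000)
After 2 clicks: (0.2400, 0.4200, 0.3400)
After 3 clicks: (0.2340, 0.4240, 0.3420)
P(in Product after 3 clicks) = 0.4240

0.4240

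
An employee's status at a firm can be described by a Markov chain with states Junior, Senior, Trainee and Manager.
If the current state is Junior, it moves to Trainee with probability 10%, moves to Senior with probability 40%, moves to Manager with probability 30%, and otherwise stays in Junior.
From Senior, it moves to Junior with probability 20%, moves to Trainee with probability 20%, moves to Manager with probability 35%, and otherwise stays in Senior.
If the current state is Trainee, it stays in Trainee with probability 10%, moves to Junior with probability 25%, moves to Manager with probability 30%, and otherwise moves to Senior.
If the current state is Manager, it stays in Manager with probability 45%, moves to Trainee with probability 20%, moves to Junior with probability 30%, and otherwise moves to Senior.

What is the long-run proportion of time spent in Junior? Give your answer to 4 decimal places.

Let the stationary distribution be π with π = πP and π_1 + π_2 + π_3 + π_4 = 1.
π_1 = 0.2·π_1 + 0.2·π_2 + 0.25·π_3 + 0.3·π_4
π_2 = 0.4·π_1 + 0.25·π_2 + 0.35·π_3 + 0.05·π_4
π_3 = 0.1·π_1 + 0.2·π_2 + 0.1·π_3 + 0.2·π_4
Solving with the normalization constraint gives π = (0.2446, 0.2294, 0.1596, 0.3664).
So the stationary probability of Junior is 0.2446.

0.2446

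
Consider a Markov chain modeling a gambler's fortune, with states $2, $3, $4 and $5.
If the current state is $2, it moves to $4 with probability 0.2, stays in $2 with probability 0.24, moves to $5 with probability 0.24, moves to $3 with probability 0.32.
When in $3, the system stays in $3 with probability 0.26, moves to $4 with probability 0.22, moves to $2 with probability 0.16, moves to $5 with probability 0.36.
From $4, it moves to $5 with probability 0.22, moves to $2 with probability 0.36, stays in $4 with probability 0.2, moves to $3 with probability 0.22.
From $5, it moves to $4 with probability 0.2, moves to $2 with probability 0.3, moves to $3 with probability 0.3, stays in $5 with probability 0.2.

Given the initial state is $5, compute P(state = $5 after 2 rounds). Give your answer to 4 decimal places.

0.2640

Propagate the distribution vector 2 rounds from $5.
After 0 rounds: (0.0000, 0.0000, 0.0000, 1.0000)
After 1 round: (0.3000, 0.3000, 0.2000, 0.2000)
After 2 rounds: (0.2520, 0.2780, 0.2060, 0.2640)
P(in $5 after 2 rounds) = 0.2640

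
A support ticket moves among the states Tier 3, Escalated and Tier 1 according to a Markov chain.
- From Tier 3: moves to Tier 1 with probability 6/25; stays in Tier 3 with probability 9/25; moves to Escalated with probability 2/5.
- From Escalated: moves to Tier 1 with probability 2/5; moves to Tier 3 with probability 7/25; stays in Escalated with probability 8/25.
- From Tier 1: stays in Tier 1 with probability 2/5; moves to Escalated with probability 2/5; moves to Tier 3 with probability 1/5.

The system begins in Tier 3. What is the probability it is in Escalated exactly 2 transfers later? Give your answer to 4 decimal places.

Sum over the intermediate state after 1 transfer:
P = P(Tier 3→Tier 3)·P(Tier 3→Escalated) + P(Tier 3→Escalated)·P(Escalated→Escalated) + P(Tier 3→Tier 1)·P(Tier 1→Escalated)
  = 0.36×0.4 + 0.4×0.32 + 0.24×0.4
  = 0.1440 + 0.1280 + 0.0960 = 0.3680

0.3680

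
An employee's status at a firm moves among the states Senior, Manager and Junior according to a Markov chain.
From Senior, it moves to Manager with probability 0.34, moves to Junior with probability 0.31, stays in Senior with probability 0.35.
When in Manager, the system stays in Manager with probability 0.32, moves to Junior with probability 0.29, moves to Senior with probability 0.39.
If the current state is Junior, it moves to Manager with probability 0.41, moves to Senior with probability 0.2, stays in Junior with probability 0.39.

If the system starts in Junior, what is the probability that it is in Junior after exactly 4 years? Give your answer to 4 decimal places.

Propagate the distribution vector 4 years from Junior.
After 0 years: (0.0000, 0.0000, 1.0000)
After 1 year: (0.2000, 0.4100, 0.3900)
After 2 years: (0.3079, 0.3591, 0.3330)
After 3 years: (0.3144, 0.3561, 0.3295)
After 4 years: (0.3148, 0.3559, 0.3292)
P(in Junior after 4 years) = 0.3292

0.3292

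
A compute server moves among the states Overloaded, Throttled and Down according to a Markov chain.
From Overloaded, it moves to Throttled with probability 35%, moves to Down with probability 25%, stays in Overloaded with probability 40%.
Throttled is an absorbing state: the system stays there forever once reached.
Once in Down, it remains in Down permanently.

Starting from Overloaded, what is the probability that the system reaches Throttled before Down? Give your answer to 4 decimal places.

Let h(s) be the probability of absorption at Throttled starting from transient state s. Then h(Throttled) = 1 and h(Down) = 0. By first-step analysis:
h(Overloaded) = 0.4·h(Overloaded) + 0.35·1 + 0.25·0
Solving: h(Overloaded) = 0.5833.
Starting from Overloaded, the probability is 0.5833.

0.5833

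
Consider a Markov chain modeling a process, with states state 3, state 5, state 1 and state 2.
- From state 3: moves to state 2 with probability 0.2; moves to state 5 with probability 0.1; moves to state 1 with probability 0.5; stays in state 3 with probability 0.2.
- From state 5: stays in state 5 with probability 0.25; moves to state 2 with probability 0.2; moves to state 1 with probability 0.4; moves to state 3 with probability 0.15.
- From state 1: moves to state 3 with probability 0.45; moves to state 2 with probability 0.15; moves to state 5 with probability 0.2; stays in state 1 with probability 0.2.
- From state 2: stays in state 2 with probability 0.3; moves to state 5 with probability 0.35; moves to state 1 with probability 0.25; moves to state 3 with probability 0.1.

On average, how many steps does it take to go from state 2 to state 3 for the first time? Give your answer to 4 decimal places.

Let t(s) be the expected number of steps to first reach state 3 from state s, with t(state 3) = 0. Conditioning on the first step:
t(state 5) = 1 + 0.25·t(state 5) + 0.4·t(state 1) + 0.2·t(state 2)
t(state 1) = 1 + 0.2·t(state 5) + 0.2·t(state 1) + 0.15·t(state 2)
t(state 2) = 1 + 0.35·t(state 5) + 0.25·t(state 1) + 0.3·t(state 2)
Solving: t(state 5) = 4.3094, t(state 1) = 3.2145, t(state 2) = 4.7313.
Expected steps from state 2 to state 3: 4.7313.

4.7313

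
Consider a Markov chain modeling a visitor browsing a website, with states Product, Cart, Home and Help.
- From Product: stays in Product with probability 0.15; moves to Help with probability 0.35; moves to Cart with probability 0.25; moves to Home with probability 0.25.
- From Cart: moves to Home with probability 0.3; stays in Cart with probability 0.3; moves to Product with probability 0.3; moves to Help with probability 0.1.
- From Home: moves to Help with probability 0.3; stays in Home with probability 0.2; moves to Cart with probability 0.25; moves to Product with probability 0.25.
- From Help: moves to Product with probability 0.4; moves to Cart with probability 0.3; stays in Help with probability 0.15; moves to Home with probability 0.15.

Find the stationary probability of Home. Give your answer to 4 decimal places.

Let the stationary distribution be π with π = πP and π_1 + π_2 + π_3 + π_4 = 1.
π_1 = 0.15·π_1 + 0.3·π_2 + 0.25·π_3 + 0.4·π_4
π_2 = 0.25·π_1 + 0.3·π_2 + 0.25·π_3 + 0.3·π_4
π_3 = 0.25·π_1 + 0.3·π_2 + 0.2·π_3 + 0.15·π_4
Solving with the normalization constraint gives π = (0.2704, 0.2750, 0.2298, 0.2248).
So the stationary probability of Home is 0.2298.

0.2298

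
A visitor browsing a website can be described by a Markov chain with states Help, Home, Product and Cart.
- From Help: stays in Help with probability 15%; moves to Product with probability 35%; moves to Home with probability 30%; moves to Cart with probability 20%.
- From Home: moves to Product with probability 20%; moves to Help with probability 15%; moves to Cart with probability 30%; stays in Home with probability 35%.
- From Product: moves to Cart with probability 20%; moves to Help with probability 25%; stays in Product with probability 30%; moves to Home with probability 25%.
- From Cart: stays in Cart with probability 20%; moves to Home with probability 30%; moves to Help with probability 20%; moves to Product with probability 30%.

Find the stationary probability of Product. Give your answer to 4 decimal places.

Let the stationary distribution be π with π = πP and π_1 + π_2 + π_3 + π_4 = 1.
π_1 = 0.15·π_1 + 0.15·π_2 + 0.25·π_3 + 0.2·π_4
π_2 = 0.3·π_1 + 0.35·π_2 + 0.25·π_3 + 0.3·π_4
π_3 = 0.35·π_1 + 0.2·π_2 + 0.3·π_3 + 0.3·π_4
Solving with the normalization constraint gives π = (0.1894, 0.3011, 0.2794, 0.2301).
So the stationary probability of Product is 0.2794.

0.2794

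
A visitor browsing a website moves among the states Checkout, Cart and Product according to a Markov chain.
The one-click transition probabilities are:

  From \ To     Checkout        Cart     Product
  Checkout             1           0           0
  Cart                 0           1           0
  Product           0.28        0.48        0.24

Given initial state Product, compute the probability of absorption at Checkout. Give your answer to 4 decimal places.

Let h(s) be the probability of absorption at Checkout starting from transient state s. Then h(Checkout) = 1 and h(Cart) = 0. By first-step analysis:
h(Product) = 0.28·1 + 0.48·0 + 0.24·h(Product)
Solving: h(Product) = 0.3684.
Starting from Product, the probability is 0.3684.

0.3684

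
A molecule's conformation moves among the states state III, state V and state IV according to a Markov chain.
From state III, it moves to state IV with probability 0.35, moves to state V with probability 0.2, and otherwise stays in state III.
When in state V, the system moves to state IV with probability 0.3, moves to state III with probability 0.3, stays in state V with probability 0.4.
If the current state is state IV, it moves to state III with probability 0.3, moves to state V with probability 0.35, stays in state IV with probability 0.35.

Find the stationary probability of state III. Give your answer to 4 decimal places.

0.3529

Let the stationary distribution be π with π = πP and π_1 + π_2 + π_3 = 1.
π_1 = 0.45·π_1 + 0.3·π_2 + 0.3·π_3
π_2 = 0.2·π_1 + 0.4·π_2 + 0.35·π_3
Solving with the normalization constraint gives π = (0.3529, 0.3127, 0.3344).
So the stationary probability of state III is 0.3529.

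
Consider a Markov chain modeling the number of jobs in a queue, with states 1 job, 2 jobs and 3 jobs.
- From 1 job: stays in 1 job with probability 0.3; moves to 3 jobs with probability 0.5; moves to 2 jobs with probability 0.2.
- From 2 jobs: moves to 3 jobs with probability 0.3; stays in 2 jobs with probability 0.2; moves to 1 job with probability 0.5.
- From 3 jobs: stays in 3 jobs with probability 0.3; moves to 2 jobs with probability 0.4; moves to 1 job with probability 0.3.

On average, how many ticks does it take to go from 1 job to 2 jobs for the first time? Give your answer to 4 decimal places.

3.5294

Let t(s) be the expected number of ticks to first reach 2 jobs from state s, with t(2 jobs) = 0. Conditioning on the first tick:
t(1 job) = 1 + 0.3·t(1 job) + 0.5·t(3 jobs)
t(3 jobs) = 1 + 0.3·t(1 job) + 0.3·t(3 jobs)
Solving: t(1 job) = 3.5294, t(3 jobs) = 2.9412.
Expected ticks from 1 job to 2 jobs: 3.5294.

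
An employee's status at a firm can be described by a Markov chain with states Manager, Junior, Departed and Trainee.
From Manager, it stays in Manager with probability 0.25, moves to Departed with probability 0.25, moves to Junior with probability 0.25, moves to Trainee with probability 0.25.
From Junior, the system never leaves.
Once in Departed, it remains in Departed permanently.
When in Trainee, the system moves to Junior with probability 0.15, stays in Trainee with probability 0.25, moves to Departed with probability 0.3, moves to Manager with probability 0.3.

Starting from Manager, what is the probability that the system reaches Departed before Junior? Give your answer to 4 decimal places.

Let h(s) be the probability of absorption at Departed starting from transient state s. Then h(Departed) = 1 and h(Junior) = 0. By first-step analysis:
h(Manager) = 0.25·h(Manager) + 0.25·0 + 0.25·1 + 0.25·h(Trainee)
h(Trainee) = 0.3·h(Manager) + 0.15·0 + 0.3·1 + 0.25·h(Trainee)
Solving: h(Manager) = 0.5385, h(Trainee) = 0.6154.
Starting from Manager, the probability is 0.5385.

0.5385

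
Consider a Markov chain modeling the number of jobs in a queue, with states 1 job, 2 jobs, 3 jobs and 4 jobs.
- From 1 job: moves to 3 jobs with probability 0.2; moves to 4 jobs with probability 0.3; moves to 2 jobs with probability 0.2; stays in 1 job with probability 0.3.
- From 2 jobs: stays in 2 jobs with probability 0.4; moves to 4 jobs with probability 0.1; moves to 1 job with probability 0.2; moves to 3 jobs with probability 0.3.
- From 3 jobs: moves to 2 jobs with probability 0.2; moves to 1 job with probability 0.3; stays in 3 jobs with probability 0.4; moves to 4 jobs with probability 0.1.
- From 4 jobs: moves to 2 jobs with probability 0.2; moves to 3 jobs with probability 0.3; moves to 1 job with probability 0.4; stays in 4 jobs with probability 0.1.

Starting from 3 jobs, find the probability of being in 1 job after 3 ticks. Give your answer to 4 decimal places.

Propagate the distribution vector 3 ticks from 3 jobs.
After 0 ticks: (0.0000, 0.0000, 1.0000, 0.0000)
After 1 tick: (0.3000, 0.2000, 0.4000, 0.1000)
After 2 ticks: (0.2900, 0.2400, 0.3100, 0.1600)
After 3 ticks: (0.2920, 0.2480, 0.3020, 0.1580)
P(in 1 job after 3 ticks) = 0.2920

0.2920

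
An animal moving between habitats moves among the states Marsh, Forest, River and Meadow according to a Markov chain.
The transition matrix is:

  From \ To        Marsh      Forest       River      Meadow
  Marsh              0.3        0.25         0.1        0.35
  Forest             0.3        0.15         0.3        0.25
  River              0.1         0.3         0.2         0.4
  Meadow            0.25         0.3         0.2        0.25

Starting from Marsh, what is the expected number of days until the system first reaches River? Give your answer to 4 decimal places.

5.6250

Let t(s) be the expected number of days to first reach River from state s, with t(River) = 0. Conditioning on the first day:
t(Marsh) = 1 + 0.3·t(Marsh) + 0.25·t(Forest) + 0.35·t(Meadow)
t(Forest) = 1 + 0.3·t(Marsh) + 0.15·t(Forest) + 0.25·t(Meadow)
t(Meadow) = 1 + 0.25·t(Marsh) + 0.3·t(Forest) + 0.25·t(Meadow)
Solving: t(Marsh) = 5.6250, t(Forest) = 4.6528, t(Meadow) = 5.0694.
Expected days from Marsh to River: 5.6250.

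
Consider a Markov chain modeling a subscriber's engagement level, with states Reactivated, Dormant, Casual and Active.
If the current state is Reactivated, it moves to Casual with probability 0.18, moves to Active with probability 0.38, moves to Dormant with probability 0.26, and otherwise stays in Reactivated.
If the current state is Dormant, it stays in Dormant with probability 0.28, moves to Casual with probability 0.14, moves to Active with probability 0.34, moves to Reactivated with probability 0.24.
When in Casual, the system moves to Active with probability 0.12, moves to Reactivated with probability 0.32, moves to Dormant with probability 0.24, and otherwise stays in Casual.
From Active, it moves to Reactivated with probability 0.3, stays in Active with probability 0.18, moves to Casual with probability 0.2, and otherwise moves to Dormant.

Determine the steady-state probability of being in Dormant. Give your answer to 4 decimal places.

0.2773

Let the stationary distribution be π with π = πP and π_1 + π_2 + π_3 + π_4 = 1.
π_1 = 0.18·π_1 + 0.24·π_2 + 0.32·π_3 + 0.3·π_4
π_2 = 0.26·π_1 + 0.28·π_2 + 0.24·π_3 + 0.32·π_4
π_3 = 0.18·π_1 + 0.14·π_2 + 0.32·π_3 + 0.2·π_4
Solving with the normalization constraint gives π = (0.2566, 0.2773, 0.2025, 0.2635).
So the stationary probability of Dormant is 0.2773.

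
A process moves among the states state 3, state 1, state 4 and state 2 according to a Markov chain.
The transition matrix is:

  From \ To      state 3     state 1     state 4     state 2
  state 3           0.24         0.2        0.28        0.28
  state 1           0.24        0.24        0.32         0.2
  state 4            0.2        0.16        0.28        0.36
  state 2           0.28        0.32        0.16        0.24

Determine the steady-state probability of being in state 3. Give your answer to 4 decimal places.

Let the stationary distribution be π with π = πP and π_1 + π_2 + π_3 + π_4 = 1.
π_1 = 0.24·π_1 + 0.24·π_2 + 0.2·π_3 + 0.28·π_4
π_2 = 0.2·π_1 + 0.24·π_2 + 0.16·π_3 + 0.32·π_4
π_3 = 0.28·π_1 + 0.32·π_2 + 0.28·π_3 + 0.16·π_4
Solving with the normalization constraint gives π = (0.2406, 0.2315, 0.2567, 0.2712).
So the stationary probability of state 3 is 0.2406.

0.2406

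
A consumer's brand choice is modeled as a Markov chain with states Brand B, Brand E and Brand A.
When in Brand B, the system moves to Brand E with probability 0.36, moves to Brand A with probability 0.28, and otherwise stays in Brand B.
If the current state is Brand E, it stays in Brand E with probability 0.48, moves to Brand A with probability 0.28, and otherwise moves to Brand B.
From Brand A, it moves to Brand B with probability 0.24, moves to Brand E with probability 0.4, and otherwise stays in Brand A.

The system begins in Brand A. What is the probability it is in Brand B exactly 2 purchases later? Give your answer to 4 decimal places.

Sum over the intermediate state after 1 purchase:
P = P(Brand A→Brand B)·P(Brand B→Brand B) + P(Brand A→Brand E)·P(Brand E→Brand B) + P(Brand A→Brand A)·P(Brand A→Brand B)
  = 0.24×0.36 + 0.4×0.24 + 0.36×0.24
  = 0.0864 + 0.0960 + 0.0864 = 0.2688

0.2688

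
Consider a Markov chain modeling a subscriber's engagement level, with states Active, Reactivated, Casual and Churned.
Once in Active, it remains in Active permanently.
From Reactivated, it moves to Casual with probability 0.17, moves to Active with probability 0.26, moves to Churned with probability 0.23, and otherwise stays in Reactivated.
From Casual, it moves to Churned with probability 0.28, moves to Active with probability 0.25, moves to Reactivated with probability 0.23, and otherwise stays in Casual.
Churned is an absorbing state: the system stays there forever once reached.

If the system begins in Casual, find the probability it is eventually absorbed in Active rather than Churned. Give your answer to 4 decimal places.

0.4861

Let h(s) be the probability of absorption at Active starting from transient state s. Then h(Active) = 1 and h(Churned) = 0. By first-step analysis:
h(Reactivated) = 0.26·1 + 0.34·h(Reactivated) + 0.17·h(Casual) + 0.23·0
h(Casual) = 0.25·1 + 0.23·h(Reactivated) + 0.24·h(Casual) + 0.28·0
Solving: h(Reactivated) = 0.5191, h(Casual) = 0.4861.
Starting from Casual, the probability is 0.4861.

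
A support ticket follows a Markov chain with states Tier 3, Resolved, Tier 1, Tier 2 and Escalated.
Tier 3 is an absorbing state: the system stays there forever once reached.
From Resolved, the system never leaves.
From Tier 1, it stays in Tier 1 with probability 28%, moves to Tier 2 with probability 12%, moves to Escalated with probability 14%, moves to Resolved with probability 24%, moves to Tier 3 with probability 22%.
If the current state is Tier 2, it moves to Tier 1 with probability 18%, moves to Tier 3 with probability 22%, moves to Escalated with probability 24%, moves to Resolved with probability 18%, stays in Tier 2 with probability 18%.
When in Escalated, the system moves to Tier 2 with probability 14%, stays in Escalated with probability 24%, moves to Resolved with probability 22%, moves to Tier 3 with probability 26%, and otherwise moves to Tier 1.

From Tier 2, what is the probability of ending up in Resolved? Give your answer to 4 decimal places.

0.4667

Let h(s) be the probability of absorption at Resolved starting from transient state s. Then h(Resolved) = 1 and h(Tier 3) = 0. By first-step analysis:
h(Tier 1) = 0.22·0 + 0.24·1 + 0.28·h(Tier 1) + 0.12·h(Tier 2) + 0.14·h(Escalated)
h(Tier 2) = 0.22·0 + 0.18·1 + 0.18·h(Tier 1) + 0.18·h(Tier 2) + 0.24·h(Escalated)
h(Escalated) = 0.26·0 + 0.22·1 + 0.14·h(Tier 1) + 0.14·h(Tier 2) + 0.24·h(Escalated)
Solving: h(Tier 1) = 0.5021, h(Tier 2) = 0.4667, h(Escalated) = 0.4679.
Starting from Tier 2, the probability is 0.4667.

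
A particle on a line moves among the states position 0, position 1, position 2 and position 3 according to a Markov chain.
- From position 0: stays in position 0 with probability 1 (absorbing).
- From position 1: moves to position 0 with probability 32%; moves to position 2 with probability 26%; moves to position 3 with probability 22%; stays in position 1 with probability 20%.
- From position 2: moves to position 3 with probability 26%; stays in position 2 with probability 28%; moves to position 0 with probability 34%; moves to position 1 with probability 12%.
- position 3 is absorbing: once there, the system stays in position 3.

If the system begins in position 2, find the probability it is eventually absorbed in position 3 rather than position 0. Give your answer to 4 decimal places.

Let h(s) be the probability of absorption at position 3 starting from transient state s. Then h(position 3) = 1 and h(position 0) = 0. By first-step analysis:
h(position 1) = 0.32·0 + 0.2·h(position 1) + 0.26·h(position 2) + 0.22·1
h(position 2) = 0.34·0 + 0.12·h(position 1) + 0.28·h(position 2) + 0.26·1
Solving: h(position 1) = 0.4148, h(position 2) = 0.4302.
Starting from position 2, the probability is 0.4302.

0.4302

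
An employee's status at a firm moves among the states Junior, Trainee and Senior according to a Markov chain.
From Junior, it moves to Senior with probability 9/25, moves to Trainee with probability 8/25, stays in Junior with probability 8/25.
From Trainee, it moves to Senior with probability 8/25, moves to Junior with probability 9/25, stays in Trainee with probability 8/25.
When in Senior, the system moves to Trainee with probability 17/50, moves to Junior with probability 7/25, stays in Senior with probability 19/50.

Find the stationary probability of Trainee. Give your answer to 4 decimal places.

Let the stationary distribution be π with π = πP and π_1 + π_2 + π_3 = 1.
π_1 = 0.32·π_1 + 0.36·π_2 + 0.28·π_3
π_2 = 0.32·π_1 + 0.32·π_2 + 0.34·π_3
Solving with the normalization constraint gives π = (0.3189, 0.3271, 0.3540).
So the stationary probability of Trainee is 0.3271.

0.3271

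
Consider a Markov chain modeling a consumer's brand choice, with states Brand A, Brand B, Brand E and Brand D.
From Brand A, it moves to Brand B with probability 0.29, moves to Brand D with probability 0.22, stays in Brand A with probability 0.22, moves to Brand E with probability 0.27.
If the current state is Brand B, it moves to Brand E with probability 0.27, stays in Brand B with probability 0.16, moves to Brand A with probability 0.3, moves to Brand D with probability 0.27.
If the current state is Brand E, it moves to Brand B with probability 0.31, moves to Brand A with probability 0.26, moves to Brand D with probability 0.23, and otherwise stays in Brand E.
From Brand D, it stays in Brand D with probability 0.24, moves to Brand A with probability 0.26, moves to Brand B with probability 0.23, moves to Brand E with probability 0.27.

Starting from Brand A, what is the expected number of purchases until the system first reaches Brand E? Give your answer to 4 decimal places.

3.7037

Let t(s) be the expected number of purchases to first reach Brand E from state s, with t(Brand E) = 0. Conditioning on the first purchase:
t(Brand A) = 1 + 0.22·t(Brand A) + 0.29·t(Brand B) + 0.22·t(Brand D)
t(Brand B) = 1 + 0.3·t(Brand A) + 0.16·t(Brand B) + 0.27·t(Brand D)
t(Brand D) = 1 + 0.26·t(Brand A) + 0.23·t(Brand B) + 0.24·t(Brand D)
Solving: t(Brand A) = 3.7037, t(Brand B) = 3.7037, t(Brand D) = 3.7037.
Expected purchases from Brand A to Brand E: 3.7037.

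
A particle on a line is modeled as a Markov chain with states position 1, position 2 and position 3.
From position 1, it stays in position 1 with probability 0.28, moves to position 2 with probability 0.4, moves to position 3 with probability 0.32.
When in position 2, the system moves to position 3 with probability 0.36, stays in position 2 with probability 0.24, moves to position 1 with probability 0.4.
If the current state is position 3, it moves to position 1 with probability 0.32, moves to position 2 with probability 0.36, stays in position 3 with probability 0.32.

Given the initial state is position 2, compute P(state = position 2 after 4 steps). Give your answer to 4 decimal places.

0.3336

Propagate the distribution vector 4 steps from position 2.
After 0 steps: (0.0000, 1.0000, 0.0000)
After 1 step: (0.4000, 0.2400, 0.3600)
After 2 steps: (0.3232, 0.3472, 0.3296)
After 3 steps: (0.3348, 0.3313, 0.3339)
After 4 steps: (0.3331, 0.3336, 0.3333)
P(in position 2 after 4 steps) = 0.3336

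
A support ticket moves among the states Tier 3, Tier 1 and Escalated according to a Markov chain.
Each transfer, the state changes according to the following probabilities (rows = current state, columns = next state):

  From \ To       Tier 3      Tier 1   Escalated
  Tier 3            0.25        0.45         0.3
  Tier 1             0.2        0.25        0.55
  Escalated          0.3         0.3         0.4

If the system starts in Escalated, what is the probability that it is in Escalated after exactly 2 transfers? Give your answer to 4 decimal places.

0.4150

Sum over the intermediate state after 1 transfer:
P = P(Escalated→Tier 3)·P(Tier 3→Escalated) + P(Escalated→Tier 1)·P(Tier 1→Escalated) + P(Escalated→Escalated)·P(Escalated→Escalated)
  = 0.3×0.3 + 0.3×0.55 + 0.4×0.4
  = 0.0900 + 0.1650 + 0.1600 = 0.4150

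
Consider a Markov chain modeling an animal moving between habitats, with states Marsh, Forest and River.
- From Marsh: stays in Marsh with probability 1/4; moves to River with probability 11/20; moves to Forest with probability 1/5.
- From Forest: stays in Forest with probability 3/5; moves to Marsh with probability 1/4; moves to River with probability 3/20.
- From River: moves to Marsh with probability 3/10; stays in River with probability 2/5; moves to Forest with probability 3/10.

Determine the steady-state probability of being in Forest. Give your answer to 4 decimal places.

0.3904

Let the stationary distribution be π with π = πP and π_1 + π_2 + π_3 = 1.
π_1 = 0.25·π_1 + 0.25·π_2 + 0.3·π_3
π_2 = 0.2·π_1 + 0.6·π_2 + 0.3·π_3
Solving with the normalization constraint gives π = (0.2671, 0.3904, 0.3425).
So the stationary probability of Forest is 0.3904.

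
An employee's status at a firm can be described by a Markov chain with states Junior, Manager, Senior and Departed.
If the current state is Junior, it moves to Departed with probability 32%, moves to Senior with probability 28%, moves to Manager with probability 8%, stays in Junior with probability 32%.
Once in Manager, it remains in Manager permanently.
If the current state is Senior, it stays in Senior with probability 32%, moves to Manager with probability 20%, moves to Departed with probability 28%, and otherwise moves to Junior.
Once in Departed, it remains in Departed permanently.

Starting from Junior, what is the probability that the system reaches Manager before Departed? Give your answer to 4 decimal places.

0.2717

Let h(s) be the probability of absorption at Manager starting from transient state s. Then h(Manager) = 1 and h(Departed) = 0. By first-step analysis:
h(Junior) = 0.32·h(Junior) + 0.08·1 + 0.28·h(Senior) + 0.32·0
h(Senior) = 0.2·h(Junior) + 0.2·1 + 0.32·h(Senior) + 0.28·0
Solving: h(Junior) = 0.2717, h(Senior) = 0.3740.
Starting from Junior, the probability is 0.2717.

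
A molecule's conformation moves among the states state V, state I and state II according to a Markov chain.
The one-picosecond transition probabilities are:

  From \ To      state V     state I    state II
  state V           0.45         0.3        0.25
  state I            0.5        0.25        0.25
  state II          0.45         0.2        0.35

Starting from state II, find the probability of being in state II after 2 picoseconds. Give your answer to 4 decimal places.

Sum over the intermediate state after 1 picosecond:
P = P(state II→state V)·P(state V→state II) + P(state II→state I)·P(state I→state II) + P(state II→state II)·P(state II→state II)
  = 0.45×0.25 + 0.2×0.25 + 0.35×0.35
  = 0.1125 + 0.0500 + 0.1225 = 0.2850

0.2850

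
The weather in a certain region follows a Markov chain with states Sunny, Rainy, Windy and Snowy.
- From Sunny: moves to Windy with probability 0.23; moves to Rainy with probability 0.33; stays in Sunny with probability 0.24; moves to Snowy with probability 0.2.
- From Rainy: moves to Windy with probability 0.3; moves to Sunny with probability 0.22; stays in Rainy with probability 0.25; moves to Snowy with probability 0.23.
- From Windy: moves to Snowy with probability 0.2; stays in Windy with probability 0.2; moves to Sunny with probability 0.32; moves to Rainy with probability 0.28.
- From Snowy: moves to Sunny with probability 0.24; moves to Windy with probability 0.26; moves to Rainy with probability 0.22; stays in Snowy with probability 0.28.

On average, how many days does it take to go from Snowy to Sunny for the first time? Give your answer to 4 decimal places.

3.9138

Let t(s) be the expected number of days to first reach Sunny from state s, with t(Sunny) = 0. Conditioning on the first day:
t(Rainy) = 1 + 0.25·t(Rainy) + 0.3·t(Windy) + 0.23·t(Snowy)
t(Windy) = 1 + 0.28·t(Rainy) + 0.2·t(Windy) + 0.2·t(Snowy)
t(Snowy) = 1 + 0.22·t(Rainy) + 0.26·t(Windy) + 0.28·t(Snowy)
Solving: t(Rainy) = 3.9825, t(Windy) = 3.6223, t(Snowy) = 3.9138.
Expected days from Snowy to Sunny: 3.9138.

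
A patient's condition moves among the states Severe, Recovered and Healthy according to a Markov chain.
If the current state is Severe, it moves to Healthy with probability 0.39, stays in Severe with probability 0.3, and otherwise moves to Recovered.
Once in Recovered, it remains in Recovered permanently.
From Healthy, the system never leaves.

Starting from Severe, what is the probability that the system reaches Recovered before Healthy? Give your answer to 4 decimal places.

0.4429

Let h(s) be the probability of absorption at Recovered starting from transient state s. Then h(Recovered) = 1 and h(Healthy) = 0. By first-step analysis:
h(Severe) = 0.3·h(Severe) + 0.31·1 + 0.39·0
Solving: h(Severe) = 0.4429.
Starting from Severe, the probability is 0.4429.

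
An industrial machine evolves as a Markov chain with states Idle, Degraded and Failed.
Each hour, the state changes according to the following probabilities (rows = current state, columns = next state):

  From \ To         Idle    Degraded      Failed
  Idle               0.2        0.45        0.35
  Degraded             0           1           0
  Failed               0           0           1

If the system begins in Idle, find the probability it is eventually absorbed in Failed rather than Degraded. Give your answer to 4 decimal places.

Let h(s) be the probability of absorption at Failed starting from transient state s. Then h(Failed) = 1 and h(Degraded) = 0. By first-step analysis:
h(Idle) = 0.2·h(Idle) + 0.45·0 + 0.35·1
Solving: h(Idle) = 0.4375.
Starting from Idle, the probability is 0.4375.

0.4375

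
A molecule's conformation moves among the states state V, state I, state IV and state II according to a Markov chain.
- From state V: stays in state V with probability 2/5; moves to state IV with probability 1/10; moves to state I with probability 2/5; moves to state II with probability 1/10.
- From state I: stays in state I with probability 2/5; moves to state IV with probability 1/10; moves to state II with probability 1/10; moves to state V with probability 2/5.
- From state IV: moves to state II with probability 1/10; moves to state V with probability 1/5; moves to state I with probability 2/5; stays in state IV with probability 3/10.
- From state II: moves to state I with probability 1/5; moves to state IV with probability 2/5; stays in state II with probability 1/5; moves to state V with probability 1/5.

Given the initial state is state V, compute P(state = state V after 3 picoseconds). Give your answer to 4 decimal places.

0.3480

Propagate the distribution vector 3 picoseconds from state V.
After 0 picoseconds: (1.0000, 0.0000, 0.0000, 0.0000)
After 1 picosecond: (0.4000, 0.4000, 0.1000, 0.1000)
After 2 picoseconds: (0.3600, 0.3800, 0.1500, 0.1100)
After 3 picoseconds: (0.3480, 0.3780, 0.1630, 0.1110)
P(in state V after 3 picoseconds) = 0.3480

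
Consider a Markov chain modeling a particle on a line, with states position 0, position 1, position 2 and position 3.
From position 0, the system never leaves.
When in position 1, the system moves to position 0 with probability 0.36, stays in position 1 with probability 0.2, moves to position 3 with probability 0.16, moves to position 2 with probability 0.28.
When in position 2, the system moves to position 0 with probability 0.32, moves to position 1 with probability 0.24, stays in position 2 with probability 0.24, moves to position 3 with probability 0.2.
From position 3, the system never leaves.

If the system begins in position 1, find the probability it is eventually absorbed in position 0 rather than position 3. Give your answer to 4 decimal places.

0.6716

Let h(s) be the probability of absorption at position 0 starting from transient state s. Then h(position 0) = 1 and h(position 3) = 0. By first-step analysis:
h(position 1) = 0.36·1 + 0.2·h(position 1) + 0.28·h(position 2) + 0.16·0
h(position 2) = 0.32·1 + 0.24·h(position 1) + 0.24·h(position 2) + 0.2·0
Solving: h(position 1) = 0.6716, h(position 2) = 0.6331.
Starting from position 1, the probability is 0.6716.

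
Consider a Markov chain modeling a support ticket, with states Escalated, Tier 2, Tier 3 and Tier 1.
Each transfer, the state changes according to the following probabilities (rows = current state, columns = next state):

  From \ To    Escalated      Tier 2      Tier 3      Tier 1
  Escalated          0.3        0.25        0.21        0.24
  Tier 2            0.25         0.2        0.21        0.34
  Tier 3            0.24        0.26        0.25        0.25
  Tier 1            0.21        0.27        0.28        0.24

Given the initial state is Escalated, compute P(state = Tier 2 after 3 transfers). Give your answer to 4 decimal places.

0.2455

Propagate the distribution vector 3 transfers from Escalated.
After 0 transfers: (1.0000, 0.0000, 0.0000, 0.0000)
After 1 transfer: (0.3000, 0.2500, 0.2100, 0.2400)
After 2 transfers: (0.2533, 0.2444, 0.2352, 0.2671)
After 3 transfers: (0.2496, 0.2455, 0.2381, 0.2668)
P(in Tier 2 after 3 transfers) = 0.2455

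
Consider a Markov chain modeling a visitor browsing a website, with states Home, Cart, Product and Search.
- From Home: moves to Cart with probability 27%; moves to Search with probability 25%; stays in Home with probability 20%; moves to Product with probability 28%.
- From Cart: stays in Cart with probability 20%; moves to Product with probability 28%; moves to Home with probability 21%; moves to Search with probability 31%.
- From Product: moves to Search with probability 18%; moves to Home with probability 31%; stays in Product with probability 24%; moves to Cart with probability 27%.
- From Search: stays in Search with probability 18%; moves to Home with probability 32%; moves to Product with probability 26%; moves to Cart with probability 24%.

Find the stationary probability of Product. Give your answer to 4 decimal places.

0.2648

Let the stationary distribution be π with π = πP and π_1 + π_2 + π_3 + π_4 = 1.
π_1 = 0.2·π_1 + 0.21·π_2 + 0.31·π_3 + 0.32·π_4
π_2 = 0.27·π_1 + 0.2·π_2 + 0.27·π_3 + 0.24·π_4
π_3 = 0.28·π_1 + 0.28·π_2 + 0.24·π_3 + 0.26·π_4
Solving with the normalization constraint gives π = (0.2592, 0.2459, 0.2648, 0.2301).
So the stationary probability of Product is 0.2648.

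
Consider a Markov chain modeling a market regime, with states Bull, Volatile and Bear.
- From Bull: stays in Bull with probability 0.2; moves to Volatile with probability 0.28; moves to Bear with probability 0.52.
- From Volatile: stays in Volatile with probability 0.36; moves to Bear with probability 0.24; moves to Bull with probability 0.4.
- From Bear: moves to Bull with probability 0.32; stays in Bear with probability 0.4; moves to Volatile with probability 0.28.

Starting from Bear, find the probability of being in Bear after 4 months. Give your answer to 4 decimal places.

Propagate the distribution vector 4 months from Bear.
After 0 months: (0.0000, 0.0000, 1.0000)
After 1 month: (0.3200, 0.2800, 0.4000)
After 2 months: (0.3040, 0.3024, 0.3936)
After 3 months: (0.3077, 0.3042, 0.3881)
After 4 months: (0.3074, 0.3043, 0.3883)
P(in Bear after 4 months) = 0.3883

0.3883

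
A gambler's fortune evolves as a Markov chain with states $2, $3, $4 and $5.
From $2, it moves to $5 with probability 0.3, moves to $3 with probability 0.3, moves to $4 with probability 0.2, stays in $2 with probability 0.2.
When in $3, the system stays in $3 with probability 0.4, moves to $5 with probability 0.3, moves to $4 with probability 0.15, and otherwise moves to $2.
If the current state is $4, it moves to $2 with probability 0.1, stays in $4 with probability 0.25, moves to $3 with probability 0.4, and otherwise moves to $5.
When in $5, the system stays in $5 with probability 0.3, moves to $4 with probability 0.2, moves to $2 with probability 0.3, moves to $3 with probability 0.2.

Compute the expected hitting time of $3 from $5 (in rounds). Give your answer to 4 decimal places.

Let t(s) be the expected number of rounds to first reach $3 from state s, with t($3) = 0. Conditioning on the first round:
t($2) = 1 + 0.2·t($2) + 0.2·t($4) + 0.3·t($5)
t($4) = 1 + 0.1·t($2) + 0.25·t($4) + 0.25·t($5)
t($5) = 1 + 0.3·t($2) + 0.2·t($4) + 0.3·t($5)
Solving: t($2) = 3.4234, t($4) = 3.0450, t($5) = 3.7658.
Expected rounds from $5 to $3: 3.7658.

3.7658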